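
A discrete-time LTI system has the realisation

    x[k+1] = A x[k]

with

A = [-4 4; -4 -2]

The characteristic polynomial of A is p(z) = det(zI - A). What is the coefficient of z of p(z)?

For a 2×2 matrix, det(zI - A) = z^2 - (tr A)z + det A.
tr A = -6, det A = 24.
So p(z) = z^2 + 6z + 24.
The coefficient of z is 6.

6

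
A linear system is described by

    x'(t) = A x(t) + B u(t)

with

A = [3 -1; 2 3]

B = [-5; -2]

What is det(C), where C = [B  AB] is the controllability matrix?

54

AB = [[-13], [-16]]
Controllability matrix C = [B  AB] = [[-5, -13], [-2, -16]]
det(C) = (-5)·(-16) - (-13)·(-2) = 80 - 26 = 54
Since det(C) ≠ 0, rank(C) = 2 and the system is completely controllable.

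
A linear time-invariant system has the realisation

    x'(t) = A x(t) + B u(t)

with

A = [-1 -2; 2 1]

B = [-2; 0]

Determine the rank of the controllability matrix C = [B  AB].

AB = [[2], [-4]]
Controllability matrix C = [B  AB] = [[-2, 2], [0, -4]]
det(C) = (-2)·(-4) - 2·0 = 8 - 0 = 8 ≠ 0, so rank(C) = 2.
rank(C) = 2 = n, so the pair (A, B) is completely controllable.

2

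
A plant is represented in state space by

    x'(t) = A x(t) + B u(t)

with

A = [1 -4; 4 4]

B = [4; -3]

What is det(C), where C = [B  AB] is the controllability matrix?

64

AB = [[16], [4]]
Controllability matrix C = [B  AB] = [[4, 16], [-3, 4]]
det(C) = 4·4 - 16·(-3) = 16 - (-48) = 64
Since det(C) ≠ 0, rank(C) = 2 and the system is completely controllable.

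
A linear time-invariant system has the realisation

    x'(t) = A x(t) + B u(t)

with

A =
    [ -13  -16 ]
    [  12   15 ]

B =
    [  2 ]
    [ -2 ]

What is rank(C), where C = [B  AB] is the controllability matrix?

AB = [[6], [-6]]
Controllability matrix C = [B  AB] = [[2, 6], [-2, -6]]
Every column of C is a scalar multiple of column 1 = [2, -2] (multipliers 1, 3), so the columns span a one-dimensional space.
C ≠ 0, hence rank(C) = 1.
rank(C) = 1 < n = 2, so the pair (A, B) is not completely controllable.

1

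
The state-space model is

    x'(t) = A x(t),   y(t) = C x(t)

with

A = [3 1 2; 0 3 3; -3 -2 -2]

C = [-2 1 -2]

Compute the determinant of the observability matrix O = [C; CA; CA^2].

CA = [[0, 5, 3]]
CA^2 = [[-9, 9, 9]]
Observability matrix O = [C; CA; CA^2] = [[-2, 1, -2], [0, 5, 3], [-9, 9, 9]]
Expanding along the first row, det(O) = (-2)·(5·9 - 3·9) - 1·(0·9 - 3·(-9)) + (-2)·(0·9 - 5·(-9)) = (-2)·18 - 1·27 + (-2)·45 = -153
Since det(O) ≠ 0, rank(O) = 3 and the system is completely observable.

-153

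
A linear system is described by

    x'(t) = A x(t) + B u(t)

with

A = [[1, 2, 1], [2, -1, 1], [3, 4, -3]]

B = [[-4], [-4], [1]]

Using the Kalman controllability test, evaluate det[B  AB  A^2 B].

AB = [[-11], [-3], [-31]]
A^2B = [[-48], [-50], [48]]
Controllability matrix C = [B  AB  A^2B] = [[-4, -11, -48], [-4, -3, -50], [1, -31, 48]]
Expanding along the first row, det(C) = (-4)·((-3)·48 - (-50)·(-31)) - (-11)·((-4)·48 - (-50)·1) + (-48)·((-4)·(-31) - (-3)·1) = (-4)·(-1694) - (-11)·(-142) + (-48)·127 = -882
Since det(C) ≠ 0, rank(C) = 3 and the system is completely controllable.

-882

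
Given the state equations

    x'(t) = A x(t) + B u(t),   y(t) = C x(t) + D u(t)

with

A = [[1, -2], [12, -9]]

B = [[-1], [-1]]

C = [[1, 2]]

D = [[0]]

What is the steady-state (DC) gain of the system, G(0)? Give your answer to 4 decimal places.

G(0) = C(-A)^{-1}B + D = -C A^{-1} B + D.
det A = 15, so A^{-1} = (1/15)·adj(A) = [[-3/5, 2/15], [-4/5, 1/15]]
A^{-1} B = [7/15, 11/15]^T
C A^{-1} B = 29/15
G(0) = D - C A^{-1} B = 0 - (29/15) = -29/15 ≈ -1.9333

-1.9333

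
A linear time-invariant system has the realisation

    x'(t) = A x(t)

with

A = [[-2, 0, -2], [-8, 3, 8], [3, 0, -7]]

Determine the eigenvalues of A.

det(sI - A) = s^3 - (tr A)s^2 + (M11 + M22 + M33)s - det A, where Mii is the 2×2 principal minor of A obtained by deleting row i and column i.
tr A = (-2) + 3 + (-7) = -6; M11 = 3·(-7) - 8·0 = -21 - 0 = -21; M22 = (-2)·(-7) - (-2)·3 = 14 - (-6) = 20; M33 = (-2)·3 - 0·(-8) = -6 - 0 = -6; sum of minors = -7.
det A = (-2)·(3·(-7) - 8·0) - 0·((-8)·(-7) - 8·3) + (-2)·((-8)·0 - 3·3) = (-2)·(-21) - 0·32 + (-2)·(-9) = 60.
So p(s) = det(sI - A) = s^3 + 6s^2 - 7s - 60.
Rational-root test: any integer root divides -60. Testing small divisors, s = 3 works: p(3) = 27 + 54 + (-21) + (-60) = 0, so (s - 3) is a factor.
Dividing, p(s) = (s - 3)(s^2 + 9s + 20).
Factor s^2 + 9s + 20: two numbers with sum -9 and product 20 are -4 and -5, so s^2 + 9s + 20 = (s + 4)(s + 5).
Hence p(s) = (s - 3) (s + 4) (s + 5), with roots -5, -4, 3.
At least one eigenvalue has non-negative real part, so the system is not asymptotically stable.

-5, -4, 3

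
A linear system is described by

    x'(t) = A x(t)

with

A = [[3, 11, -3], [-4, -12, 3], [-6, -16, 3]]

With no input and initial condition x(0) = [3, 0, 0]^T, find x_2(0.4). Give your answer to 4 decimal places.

det(sI - A) = s^3 - (tr A)s^2 + (M11 + M22 + M33)s - det A, where Mii is the 2×2 principal minor of A obtained by deleting row i and column i.
tr A = 3 + (-12) + 3 = -6; M11 = (-12)·3 - 3·(-16) = -36 - (-48) = 12; M22 = 3·3 - (-3)·(-6) = 9 - 18 = -9; M33 = 3·(-12) - 11·(-4) = -36 - (-44) = 8; sum of minors = 11.
det A = 3·((-12)·3 - 3·(-16)) - 11·((-4)·3 - 3·(-6)) + (-3)·((-4)·(-16) - (-12)·(-6)) = 3·12 - 11·6 + (-3)·(-8) = -6.
So p(s) = det(sI - A) = s^3 + 6s^2 + 11s + 6.
Rational-root test: any integer root divides 6. Testing small divisors, s = -1 works: p(-1) = -1 + 6 + (-11) + 6 = 0, so (s + 1) is a factor.
Dividing, p(s) = (s + 1)(s^2 + 5s + 6).
Factor s^2 + 5s + 6: two numbers with sum -5 and product 6 are -2 and -3, so s^2 + 5s + 6 = (s + 2)(s + 3).
Hence p(s) = (s + 1) (s + 2) (s + 3), with roots -3, -2, -1.
The eigenvalues -3, -2, -1 are distinct and real, so A is diagonalisable and x(t) = e^{At} x(0) = V diag(e^{λ_i t}) V^{-1} x(0), where the columns of V are the eigenvectors.
λ = -3: A - (-3)I = [[6, 11, -3], [-4, -9, 3], [-6, -16, 6]]. v must be orthogonal to every row; (row 1) × (row 2) = [6, -6, -10], so take v_1 = [3, -3, -5]^T.
λ = -2: A - (-2)I = [[5, 11, -3], [-4, -10, 3], [-6, -16, 5]]. v must be orthogonal to every row; (row 1) × (row 2) = [3, -3, -6], so take v_2 = [-1, 1, 2]^T.
λ = -1: A - (-1)I = [[4, 11, -3], [-4, -11, 3], [-6, -16, 4]]. v must be orthogonal to every row; (row 1) × (row 3) = [-4, 2, 2], so take v_3 = [2, -1, -1]^T.
V = [v_1 v_2 v_3] = [[3, -1, 2], [-3, 1, -1], [-5, 2, -1]] has det V = -1, so V^{-1} = adj(V)/det V = [[-1, -3, 1], [-2, -7, 3], [1, 1, 0]].
Modal coordinates z(0) = V^{-1} x(0): (-1)·3 + (-3)·0 + 1·0 = -3; (-2)·3 + (-7)·0 + 3·0 = -6; 1·3 + 1·0 + 0·0 = 3; so z(0) = [-3, -6, 3]^T.
x_2(t) = Σ_i (v_i)_2 · z_i(0) · e^{λ_i t} (row 2 of V times the modal terms).
x_2(0.4) = (-3)·(-3)·e^{-3·0.4} + 1·(-6)·e^{-2·0.4} + (-1)·3·e^{-1·0.4} = 9·0.301194 + (-6)·0.449329 + (-3)·0.670320 = -1.9962.

-1.9962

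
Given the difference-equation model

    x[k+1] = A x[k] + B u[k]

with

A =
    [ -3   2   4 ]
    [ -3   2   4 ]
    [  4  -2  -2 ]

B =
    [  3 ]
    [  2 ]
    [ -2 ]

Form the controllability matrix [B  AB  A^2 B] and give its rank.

AB = [[-13], [-13], [12]]
A^2B = [[61], [61], [-50]]
Controllability matrix C = [B  AB  A^2B] = [[3, -13, 61], [2, -13, 61], [-2, 12, -50]]
det(C) = 3·((-13)·(-50) - 61·12) - (-13)·(2·(-50) - 61·(-2)) + 61·(2·12 - (-13)·(-2)) = 3·(-82) - (-13)·22 + 61·(-2) = -82 ≠ 0, so rank(C) = 3.
rank(C) = 3 = n, so the pair (A, B) is completely controllable.

3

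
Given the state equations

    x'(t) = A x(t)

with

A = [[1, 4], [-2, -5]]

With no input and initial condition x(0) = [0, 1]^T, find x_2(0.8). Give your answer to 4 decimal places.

det(sI - A) = s^2 - (tr A)s + det A, with tr A = 1 + (-5) = -4 and det A = 1·(-5) - 4·(-2) = -5 - (-8) = 3.
So p(s) = det(sI - A) = s^2 + 4s + 3.
Factor s^2 + 4s + 3: two numbers with sum -4 and product 3 are -1 and -3, so s^2 + 4s + 3 = (s + 1)(s + 3).
Hence p(s) = (s + 1) (s + 3), with roots -3, -1.
The eigenvalues -3, -1 are distinct and real, so A is diagonalisable and x(t) = e^{At} x(0) = V diag(e^{λ_i t}) V^{-1} x(0), where the columns of V are the eigenvectors.
λ = -3: A - (-3)I = [[4, 4], [-2, -2]]. Row 1 gives 4·v1 + 4·v2 = 0, so take v_1 = [-1, 1]^T.
λ = -1: A - (-1)I = [[2, 4], [-2, -4]]. Row 1 gives 2·v1 + 4·v2 = 0, so take v_2 = [-2, 1]^T.
V = [v_1 v_2] = [[-1, -2], [1, 1]] has det V = 1, so V^{-1} = adj(V)/det V = [[1, 2], [-1, -1]].
Modal coordinates z(0) = V^{-1} x(0): 1·0 + 2·1 = 2; (-1)·0 + (-1)·1 = -1; so z(0) = [2, -1]^T.
x_2(t) = Σ_i (v_i)_2 · z_i(0) · e^{λ_i t} (row 2 of V times the modal terms).
x_2(0.8) = 1·2·e^{-3·0.8} + 1·(-1)·e^{-1·0.8} = 2·0.090718 + (-1)·0.449329 = -0.2679.

-0.2679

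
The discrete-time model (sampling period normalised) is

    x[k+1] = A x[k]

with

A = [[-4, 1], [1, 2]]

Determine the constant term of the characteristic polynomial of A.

-9

For a 2×2 matrix, det(zI - A) = z^2 - (tr A)z + det A.
tr A = -2, det A = -9.
So p(z) = z^2 + 2z - 9.
The constant term is -9.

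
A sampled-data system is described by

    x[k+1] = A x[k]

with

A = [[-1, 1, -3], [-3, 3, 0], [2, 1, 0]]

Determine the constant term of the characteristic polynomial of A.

-27

Expand det(zI - A) for the 3×3 matrix.
p(z) = z^3 - 2z^2 + 6z - 27.
(Check: constant term = det(-A) = (-1)^3 det A = -27; coefficient of z^2 = -tr A = -2.)
The constant term is -27.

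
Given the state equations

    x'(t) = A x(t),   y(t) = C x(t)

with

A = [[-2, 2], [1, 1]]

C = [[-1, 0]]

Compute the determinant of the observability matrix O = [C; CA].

2

CA = [[2, -2]]
Observability matrix O = [C; CA] = [[-1, 0], [2, -2]]
det(O) = (-1)·(-2) - 0·2 = 2 - 0 = 2
Since det(O) ≠ 0, rank(O) = 2 and the system is completely observable.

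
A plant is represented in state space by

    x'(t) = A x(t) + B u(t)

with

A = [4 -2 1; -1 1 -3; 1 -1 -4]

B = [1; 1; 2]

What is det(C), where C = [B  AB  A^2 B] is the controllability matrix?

AB = [[4], [-6], [-8]]
A^2B = [[20], [14], [42]]
Controllability matrix C = [B  AB  A^2B] = [[1, 4, 20], [1, -6, 14], [2, -8, 42]]
Expanding along the first row, det(C) = 1·((-6)·42 - 14·(-8)) - 4·(1·42 - 14·2) + 20·(1·(-8) - (-6)·2) = 1·(-140) - 4·14 + 20·4 = -116
Since det(C) ≠ 0, rank(C) = 3 and the system is completely controllable.

-116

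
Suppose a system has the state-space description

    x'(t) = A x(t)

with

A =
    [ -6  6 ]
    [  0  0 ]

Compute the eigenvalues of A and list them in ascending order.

-6, 0

det(sI - A) = s^2 - (tr A)s + det A, with tr A = (-6) + 0 = -6 and det A = (-6)·0 - 6·0 = 0 - 0 = 0.
So p(s) = det(sI - A) = s^2 + 6s.
Factor s^2 + 6s: two numbers with sum -6 and product 0 are 0 and -6, so s^2 + 6s = s(s + 6).
Hence p(s) = s (s + 6), with roots -6, 0.
At least one eigenvalue has non-negative real part, so the system is not asymptotically stable.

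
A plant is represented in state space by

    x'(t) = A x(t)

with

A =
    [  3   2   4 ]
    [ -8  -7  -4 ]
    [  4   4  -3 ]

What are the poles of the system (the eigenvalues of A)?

det(sI - A) = s^3 - (tr A)s^2 + (M11 + M22 + M33)s - det A, where Mii is the 2×2 principal minor of A obtained by deleting row i and column i.
tr A = 3 + (-7) + (-3) = -7; M11 = (-7)·(-3) - (-4)·4 = 21 - (-16) = 37; M22 = 3·(-3) - 4·4 = -9 - 16 = -25; M33 = 3·(-7) - 2·(-8) = -21 - (-16) = -5; sum of minors = 7.
det A = 3·((-7)·(-3) - (-4)·4) - 2·((-8)·(-3) - (-4)·4) + 4·((-8)·4 - (-7)·4) = 3·37 - 2·40 + 4·(-4) = 15.
So p(s) = det(sI - A) = s^3 + 7s^2 + 7s - 15.
Rational-root test: any integer root divides -15. Testing small divisors, s = 1 works: p(1) = 1 + 7 + 7 + (-15) = 0, so (s - 1) is a factor.
Dividing, p(s) = (s - 1)(s^2 + 8s + 15).
Factor s^2 + 8s + 15: two numbers with sum -8 and product 15 are -3 and -5, so s^2 + 8s + 15 = (s + 3)(s + 5).
Hence p(s) = (s - 1) (s + 3) (s + 5), with roots -5, -3, 1.
At least one eigenvalue has non-negative real part, so the system is not asymptotically stable.

-5, -3, 1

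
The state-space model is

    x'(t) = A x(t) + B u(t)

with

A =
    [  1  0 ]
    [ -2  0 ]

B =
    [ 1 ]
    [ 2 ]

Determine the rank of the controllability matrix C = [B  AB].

2

AB = [[1], [-2]]
Controllability matrix C = [B  AB] = [[1, 1], [2, -2]]
det(C) = 1·(-2) - 1·2 = -2 - 2 = -4 ≠ 0, so rank(C) = 2.
rank(C) = 2 = n, so the pair (A, B) is completely controllable.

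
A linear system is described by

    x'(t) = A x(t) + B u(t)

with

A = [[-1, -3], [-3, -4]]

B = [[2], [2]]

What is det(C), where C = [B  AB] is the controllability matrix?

AB = [[-8], [-14]]
Controllability matrix C = [B  AB] = [[2, -8], [2, -14]]
det(C) = 2·(-14) - (-8)·2 = -28 - (-16) = -12
Since det(C) ≠ 0, rank(C) = 2 and the system is completely controllable.

-12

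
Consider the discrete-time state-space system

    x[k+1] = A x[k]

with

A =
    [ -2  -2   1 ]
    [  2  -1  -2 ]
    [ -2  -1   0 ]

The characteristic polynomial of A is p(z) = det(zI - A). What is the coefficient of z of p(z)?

Expand det(zI - A) for the 3×3 matrix.
p(z) = z^3 + 3z^2 + 6z + 8.
(Check: constant term = det(-A) = (-1)^3 det A = 8; coefficient of z^2 = -tr A = 3.)
The coefficient of z is 6.

6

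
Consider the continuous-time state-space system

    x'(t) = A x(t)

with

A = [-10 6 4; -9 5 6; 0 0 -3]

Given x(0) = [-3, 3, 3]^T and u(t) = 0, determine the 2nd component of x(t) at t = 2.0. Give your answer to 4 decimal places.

det(sI - A) = s^3 - (tr A)s^2 + (M11 + M22 + M33)s - det A, where Mii is the 2×2 principal minor of A obtained by deleting row i and column i.
tr A = (-10) + 5 + (-3) = -8; M11 = 5·(-3) - 6·0 = -15 - 0 = -15; M22 = (-10)·(-3) - 4·0 = 30 - 0 = 30; M33 = (-10)·5 - 6·(-9) = -50 - (-54) = 4; sum of minors = 19.
det A = (-10)·(5·(-3) - 6·0) - 6·((-9)·(-3) - 6·0) + 4·((-9)·0 - 5·0) = (-10)·(-15) - 6·27 + 4·0 = -12.
So p(s) = det(sI - A) = s^3 + 8s^2 + 19s + 12.
Rational-root test: any integer root divides 12. Testing small divisors, s = -1 works: p(-1) = -1 + 8 + (-19) + 12 = 0, so (s + 1) is a factor.
Dividing, p(s) = (s + 1)(s^2 + 7s + 12).
Factor s^2 + 7s + 12: two numbers with sum -7 and product 12 are -3 and -4, so s^2 + 7s + 12 = (s + 3)(s + 4).
Hence p(s) = (s + 1) (s + 3) (s + 4), with roots -4, -3, -1.
The eigenvalues -4, -3, -1 are distinct and real, so A is diagonalisable and x(t) = e^{At} x(0) = V diag(e^{λ_i t}) V^{-1} x(0), where the columns of V are the eigenvectors.
λ = -4: A - (-4)I = [[-6, 6, 4], [-9, 9, 6], [0, 0, 1]]. v must be orthogonal to every row; (row 1) × (row 3) = [6, 6, 0], so take v_1 = [1, 1, 0]^T.
λ = -3: A - (-3)I = [[-7, 6, 4], [-9, 8, 6], [0, 0, 0]]. v must be orthogonal to every row; (row 1) × (row 2) = [4, 6, -2], so take v_2 = [2, 3, -1]^T.
λ = -1: A - (-1)I = [[-9, 6, 4], [-9, 6, 6], [0, 0, -2]]. v must be orthogonal to every row; (row 1) × (row 2) = [12, 18, 0], so take v_3 = [2, 3, 0]^T.
V = [v_1 v_2 v_3] = [[1, 2, 2], [1, 3, 3], [0, -1, 0]] has det V = 1, so V^{-1} = adj(V)/det V = [[3, -2, 0], [0, 0, -1], [-1, 1, 1]].
Modal coordinates z(0) = V^{-1} x(0): 3·(-3) + (-2)·3 + 0·3 = -15; 0·(-3) + 0·3 + (-1)·3 = -3; (-1)·(-3) + 1·3 + 1·3 = 9; so z(0) = [-15, -3, 9]^T.
x_2(t) = Σ_i (v_i)_2 · z_i(0) · e^{λ_i t} (row 2 of V times the modal terms).
x_2(2.0) = 1·(-15)·e^{-4·2.0} + 3·(-3)·e^{-3·2.0} + 3·9·e^{-1·2.0} = (-15)·0.000335 + (-9)·0.002479 + 27·0.135335 = 3.6267.

3.6267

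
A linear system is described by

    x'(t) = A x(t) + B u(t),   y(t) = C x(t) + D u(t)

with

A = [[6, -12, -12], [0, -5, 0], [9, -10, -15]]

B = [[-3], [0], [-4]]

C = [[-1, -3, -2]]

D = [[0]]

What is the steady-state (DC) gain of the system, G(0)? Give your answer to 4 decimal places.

0.1667

G(0) = C(-A)^{-1}B + D = -C A^{-1} B + D.
det A = -90, so A^{-1} = (1/-90)·adj(A) = [[-5/6, 2/3, 2/3], [0, -1/5, 0], [-1/2, 8/15, 1/3]]
A^{-1} B = [-1/6, 0, 1/6]^T
C A^{-1} B = -1/6
G(0) = D - C A^{-1} B = 0 - (-1/6) = 1/6 ≈ 0.1667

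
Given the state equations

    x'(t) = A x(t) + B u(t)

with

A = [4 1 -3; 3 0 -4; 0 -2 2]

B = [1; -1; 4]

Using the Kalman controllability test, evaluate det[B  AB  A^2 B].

-1248

AB = [[-9], [-13], [10]]
A^2B = [[-79], [-67], [46]]
Controllability matrix C = [B  AB  A^2B] = [[1, -9, -79], [-1, -13, -67], [4, 10, 46]]
Expanding along the first row, det(C) = 1·((-13)·46 - (-67)·10) - (-9)·((-1)·46 - (-67)·4) + (-79)·((-1)·10 - (-13)·4) = 1·72 - (-9)·222 + (-79)·42 = -1248
Since det(C) ≠ 0, rank(C) = 3 and the system is completely controllable.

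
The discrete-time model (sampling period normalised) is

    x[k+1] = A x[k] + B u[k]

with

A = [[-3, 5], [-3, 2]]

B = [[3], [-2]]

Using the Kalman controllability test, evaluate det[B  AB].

-77

AB = [[-19], [-13]]
Controllability matrix C = [B  AB] = [[3, -19], [-2, -13]]
det(C) = 3·(-13) - (-19)·(-2) = -39 - 38 = -77
Since det(C) ≠ 0, rank(C) = 2 and the system is completely controllable.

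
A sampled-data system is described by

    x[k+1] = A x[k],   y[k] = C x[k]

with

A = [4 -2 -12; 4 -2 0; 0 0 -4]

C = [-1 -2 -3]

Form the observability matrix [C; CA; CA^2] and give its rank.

CA = [[-12, 6, 24]]
CA^2 = [[-24, 12, 48]]
Observability matrix O = [C; CA; CA^2] = [[-1, -2, -3], [-12, 6, 24], [-24, 12, 48]]
The columns c1, c2, c3 of O are linearly dependent: c1 - 2·c2 + c3 = 0 (check each entry), so rank(O) ≤ 2.
The 2×2 minor from rows 1, 2, columns 1, 2 is (-1)·6 - (-2)·(-12) = -6 - 24 = -30 ≠ 0, so rank(O) = 2.
rank(O) = 2 < n = 3, so the pair (A, C) is not completely observable.

2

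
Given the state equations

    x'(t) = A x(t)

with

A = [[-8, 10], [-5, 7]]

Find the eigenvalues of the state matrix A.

-3, 2

det(sI - A) = s^2 - (tr A)s + det A, with tr A = (-8) + 7 = -1 and det A = (-8)·7 - 10·(-5) = -56 - (-50) = -6.
So p(s) = det(sI - A) = s^2 + s - 6.
Factor s^2 + s - 6: two numbers with sum -1 and product -6 are 2 and -3, so s^2 + s - 6 = (s - 2)(s + 3).
Hence p(s) = (s - 2) (s + 3), with roots -3, 2.
At least one eigenvalue has non-negative real part, so the system is not asymptotically stable.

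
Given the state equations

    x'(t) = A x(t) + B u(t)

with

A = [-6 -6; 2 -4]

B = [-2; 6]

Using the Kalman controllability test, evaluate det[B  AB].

AB = [[-24], [-28]]
Controllability matrix C = [B  AB] = [[-2, -24], [6, -28]]
det(C) = (-2)·(-28) - (-24)·6 = 56 - (-144) = 200
Since det(C) ≠ 0, rank(C) = 2 and the system is completely controllable.

200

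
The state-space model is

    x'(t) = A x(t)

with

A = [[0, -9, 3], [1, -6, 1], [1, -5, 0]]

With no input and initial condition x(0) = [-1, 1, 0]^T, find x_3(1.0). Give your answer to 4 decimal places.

-0.8073

det(sI - A) = s^3 - (tr A)s^2 + (M11 + M22 + M33)s - det A, where Mii is the 2×2 principal minor of A obtained by deleting row i and column i.
tr A = 0 + (-6) + 0 = -6; M11 = (-6)·0 - 1·(-5) = 0 - (-5) = 5; M22 = 0·0 - 3·1 = 0 - 3 = -3; M33 = 0·(-6) - (-9)·1 = 0 - (-9) = 9; sum of minors = 11.
det A = 0·((-6)·0 - 1·(-5)) - (-9)·(1·0 - 1·1) + 3·(1·(-5) - (-6)·1) = 0·5 - (-9)·(-1) + 3·1 = -6.
So p(s) = det(sI - A) = s^3 + 6s^2 + 11s + 6.
Rational-root test: any integer root divides 6. Testing small divisors, s = -1 works: p(-1) = -1 + 6 + (-11) + 6 = 0, so (s + 1) is a factor.
Dividing, p(s) = (s + 1)(s^2 + 5s + 6).
Factor s^2 + 5s + 6: two numbers with sum -5 and product 6 are -2 and -3, so s^2 + 5s + 6 = (s + 2)(s + 3).
Hence p(s) = (s + 1) (s + 2) (s + 3), with roots -3, -2, -1.
The eigenvalues -3, -2, -1 are distinct and real, so A is diagonalisable and x(t) = e^{At} x(0) = V diag(e^{λ_i t}) V^{-1} x(0), where the columns of V are the eigenvectors.
λ = -3: A - (-3)I = [[3, -9, 3], [1, -3, 1], [1, -5, 3]]. v must be orthogonal to every row; (row 1) × (row 3) = [-12, -6, -6], so take v_1 = [-2, -1, -1]^T.
λ = -2: A - (-2)I = [[2, -9, 3], [1, -4, 1], [1, -5, 2]]. v must be orthogonal to every row; (row 1) × (row 2) = [3, 1, 1], so take v_2 = [-3, -1, -1]^T.
λ = -1: A - (-1)I = [[1, -9, 3], [1, -5, 1], [1, -5, 1]]. v must be orthogonal to every row; (row 1) × (row 2) = [6, 2, 4], so take v_3 = [3, 1, 2]^T.
V = [v_1 v_2 v_3] = [[-2, -3, 3], [-1, -1, 1], [-1, -1, 2]] has det V = -1, so V^{-1} = adj(V)/det V = [[1, -3, 0], [-1, 1, 1], [0, -1, 1]].
Modal coordinates z(0) = V^{-1} x(0): 1·(-1) + (-3)·1 + 0·0 = -4; (-1)·(-1) + 1·1 + 1·0 = 2; 0·(-1) + (-1)·1 + 1·0 = -1; so z(0) = [-4, 2, -1]^T.
x_3(t) = Σ_i (v_i)_3 · z_i(0) · e^{λ_i t} (row 3 of V times the modal terms).
x_3(1.0) = (-1)·(-4)·e^{-3·1.0} + (-1)·2·e^{-2·1.0} + 2·(-1)·e^{-1·1.0} = 4·0.049787 + (-2)·0.135335 + (-2)·0.367879 = -0.8073.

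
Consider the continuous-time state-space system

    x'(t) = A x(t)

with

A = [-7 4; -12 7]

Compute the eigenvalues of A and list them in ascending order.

det(sI - A) = s^2 - (tr A)s + det A, with tr A = (-7) + 7 = 0 and det A = (-7)·7 - 4·(-12) = -49 - (-48) = -1.
So p(s) = det(sI - A) = s^2 - 1.
Factor s^2 - 1: two numbers with sum 0 and product -1 are 1 and -1, so s^2 - 1 = (s - 1)(s + 1).
Hence p(s) = (s - 1) (s + 1), with roots -1, 1.
At least one eigenvalue has non-negative real part, so the system is not asymptotically stable.

-1, 1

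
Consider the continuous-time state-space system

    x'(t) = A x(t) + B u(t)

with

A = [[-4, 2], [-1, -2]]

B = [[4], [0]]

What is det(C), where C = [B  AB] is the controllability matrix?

-16

AB = [[-16], [-4]]
Controllability matrix C = [B  AB] = [[4, -16], [0, -4]]
det(C) = 4·(-4) - (-16)·0 = -16 - 0 = -16
Since det(C) ≠ 0, rank(C) = 2 and the system is completely controllable.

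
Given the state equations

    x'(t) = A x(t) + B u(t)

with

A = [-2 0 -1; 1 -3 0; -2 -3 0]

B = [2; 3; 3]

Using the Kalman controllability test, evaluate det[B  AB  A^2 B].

-171

AB = [[-7], [-7], [-13]]
A^2B = [[27], [14], [35]]
Controllability matrix C = [B  AB  A^2B] = [[2, -7, 27], [3, -7, 14], [3, -13, 35]]
Expanding along the first row, det(C) = 2·((-7)·35 - 14·(-13)) - (-7)·(3·35 - 14·3) + 27·(3·(-13) - (-7)·3) = 2·(-63) - (-7)·63 + 27·(-18) = -171
Since det(C) ≠ 0, rank(C) = 3 and the system is completely controllable.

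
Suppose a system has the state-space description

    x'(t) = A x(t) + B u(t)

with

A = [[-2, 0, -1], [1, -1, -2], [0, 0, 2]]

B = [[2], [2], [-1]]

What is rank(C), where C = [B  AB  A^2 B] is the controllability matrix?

3

AB = [[-3], [2], [-2]]
A^2B = [[8], [-1], [-4]]
Controllability matrix C = [B  AB  A^2B] = [[2, -3, 8], [2, 2, -1], [-1, -2, -4]]
det(C) = 2·(2·(-4) - (-1)·(-2)) - (-3)·(2·(-4) - (-1)·(-1)) + 8·(2·(-2) - 2·(-1)) = 2·(-10) - (-3)·(-9) + 8·(-2) = -63 ≠ 0, so rank(C) = 3.
rank(C) = 3 = n, so the pair (A, B) is completely controllable.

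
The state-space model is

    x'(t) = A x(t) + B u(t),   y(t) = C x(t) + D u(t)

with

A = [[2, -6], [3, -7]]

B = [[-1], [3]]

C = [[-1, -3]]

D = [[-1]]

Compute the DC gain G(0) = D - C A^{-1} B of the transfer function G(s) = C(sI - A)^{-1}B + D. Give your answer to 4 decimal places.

12.0000

G(0) = C(-A)^{-1}B + D = -C A^{-1} B + D.
det A = 4, so A^{-1} = (1/4)·adj(A) = [[-7/4, 3/2], [-3/4, 1/2]]
A^{-1} B = [25/4, 9/4]^T
C A^{-1} B = -13
G(0) = D - C A^{-1} B = -1 - (-13) = 12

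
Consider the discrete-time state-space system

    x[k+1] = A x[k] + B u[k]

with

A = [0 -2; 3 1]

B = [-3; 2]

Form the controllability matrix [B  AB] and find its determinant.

AB = [[-4], [-7]]
Controllability matrix C = [B  AB] = [[-3, -4], [2, -7]]
det(C) = (-3)·(-7) - (-4)·2 = 21 - (-8) = 29
Since det(C) ≠ 0, rank(C) = 2 and the system is completely controllable.

29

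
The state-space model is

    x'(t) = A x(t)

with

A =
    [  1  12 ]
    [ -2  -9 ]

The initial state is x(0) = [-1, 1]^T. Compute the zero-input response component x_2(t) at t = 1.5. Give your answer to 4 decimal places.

-0.0100

det(sI - A) = s^2 - (tr A)s + det A, with tr A = 1 + (-9) = -8 and det A = 1·(-9) - 12·(-2) = -9 - (-24) = 15.
So p(s) = det(sI - A) = s^2 + 8s + 15.
Factor s^2 + 8s + 15: two numbers with sum -8 and product 15 are -3 and -5, so s^2 + 8s + 15 = (s + 3)(s + 5).
Hence p(s) = (s + 3) (s + 5), with roots -5, -3.
The eigenvalues -5, -3 are distinct and real, so A is diagonalisable and x(t) = e^{At} x(0) = V diag(e^{λ_i t}) V^{-1} x(0), where the columns of V are the eigenvectors.
λ = -5: A - (-5)I = [[6, 12], [-2, -4]]. Row 1 gives 6·v1 + 12·v2 = 0, so take v_1 = [2, -1]^T.
λ = -3: A - (-3)I = [[4, 12], [-2, -6]]. Row 1 gives 4·v1 + 12·v2 = 0, so take v_2 = [3, -1]^T.
V = [v_1 v_2] = [[2, 3], [-1, -1]] has det V = 1, so V^{-1} = adj(V)/det V = [[-1, -3], [1, 2]].
Modal coordinates z(0) = V^{-1} x(0): (-1)·(-1) + (-3)·1 = -2; 1·(-1) + 2·1 = 1; so z(0) = [-2, 1]^T.
x_2(t) = Σ_i (v_i)_2 · z_i(0) · e^{λ_i t} (row 2 of V times the modal terms).
x_2(1.5) = (-1)·(-2)·e^{-5·1.5} + (-1)·1·e^{-3·1.5} = 2·0.000553 + (-1)·0.011109 = -0.0100.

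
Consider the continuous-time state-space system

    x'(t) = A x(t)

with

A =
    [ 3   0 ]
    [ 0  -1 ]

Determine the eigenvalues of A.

det(sI - A) = s^2 - (tr A)s + det A, with tr A = 3 + (-1) = 2 and det A = 3·(-1) - 0·0 = -3 - 0 = -3.
So p(s) = det(sI - A) = s^2 - 2s - 3.
Factor s^2 - 2s - 3: two numbers with sum 2 and product -3 are 3 and -1, so s^2 - 2s - 3 = (s - 3)(s + 1).
Hence p(s) = (s - 3) (s + 1), with roots -1, 3.
At least one eigenvalue has non-negative real part, so the system is not asymptotically stable.

-1, 3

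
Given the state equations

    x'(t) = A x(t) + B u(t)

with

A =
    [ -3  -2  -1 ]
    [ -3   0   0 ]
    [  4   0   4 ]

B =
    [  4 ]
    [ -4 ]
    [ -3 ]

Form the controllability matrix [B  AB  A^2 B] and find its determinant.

-1859

AB = [[-1], [-12], [4]]
A^2B = [[23], [3], [12]]
Controllability matrix C = [B  AB  A^2B] = [[4, -1, 23], [-4, -12, 3], [-3, 4, 12]]
Expanding along the first row, det(C) = 4·((-12)·12 - 3·4) - (-1)·((-4)·12 - 3·(-3)) + 23·((-4)·4 - (-12)·(-3)) = 4·(-156) - (-1)·(-39) + 23·(-52) = -1859
Since det(C) ≠ 0, rank(C) = 3 and the system is completely controllable.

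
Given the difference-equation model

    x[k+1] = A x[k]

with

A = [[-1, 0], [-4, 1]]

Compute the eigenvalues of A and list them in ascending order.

det(zI - A) = z^2 - (tr A)z + det A, with tr A = (-1) + 1 = 0 and det A = (-1)·1 - 0·(-4) = -1 - 0 = -1.
So p(z) = det(zI - A) = z^2 - 1.
Factor z^2 - 1: two numbers with sum 0 and product -1 are 1 and -1, so z^2 - 1 = (z - 1)(z + 1).
Hence p(z) = (z - 1) (z + 1), with roots -1, 1.

-1, 1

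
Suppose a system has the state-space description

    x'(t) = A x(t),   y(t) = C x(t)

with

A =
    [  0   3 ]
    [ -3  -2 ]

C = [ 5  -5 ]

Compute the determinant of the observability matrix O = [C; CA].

CA = [[15, 25]]
Observability matrix O = [C; CA] = [[5, -5], [15, 25]]
det(O) = 5·25 - (-5)·15 = 125 - (-75) = 200
Since det(O) ≠ 0, rank(O) = 2 and the system is completely observable.

200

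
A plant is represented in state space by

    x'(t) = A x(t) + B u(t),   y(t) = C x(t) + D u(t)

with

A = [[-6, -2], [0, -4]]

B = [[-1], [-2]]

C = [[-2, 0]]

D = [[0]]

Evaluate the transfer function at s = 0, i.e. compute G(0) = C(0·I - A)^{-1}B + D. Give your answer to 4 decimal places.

G(0) = C(-A)^{-1}B + D = -C A^{-1} B + D.
det A = 24, so A^{-1} = (1/24)·adj(A) = [[-1/6, 1/12], [0, -1/4]]
A^{-1} B = [0, 1/2]^T
C A^{-1} B = 0
G(0) = D - C A^{-1} B = 0 - (0) = 0

0.0000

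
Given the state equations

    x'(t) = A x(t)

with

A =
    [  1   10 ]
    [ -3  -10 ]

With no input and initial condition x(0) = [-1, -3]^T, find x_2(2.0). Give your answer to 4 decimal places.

det(sI - A) = s^2 - (tr A)s + det A, with tr A = 1 + (-10) = -9 and det A = 1·(-10) - 10·(-3) = -10 - (-30) = 20.
So p(s) = det(sI - A) = s^2 + 9s + 20.
Factor s^2 + 9s + 20: two numbers with sum -9 and product 20 are -4 and -5, so s^2 + 9s + 20 = (s + 4)(s + 5).
Hence p(s) = (s + 4) (s + 5), with roots -5, -4.
The eigenvalues -5, -4 are distinct and real, so A is diagonalisable and x(t) = e^{At} x(0) = V diag(e^{λ_i t}) V^{-1} x(0), where the columns of V are the eigenvectors.
λ = -5: A - (-5)I = [[6, 10], [-3, -5]]. Row 1 gives 6·v1 + 10·v2 = 0, so take v_1 = [5, -3]^T.
λ = -4: A - (-4)I = [[5, 10], [-3, -6]]. Row 1 gives 5·v1 + 10·v2 = 0, so take v_2 = [2, -1]^T.
V = [v_1 v_2] = [[5, 2], [-3, -1]] has det V = 1, so V^{-1} = adj(V)/det V = [[-1, -2], [3, 5]].
Modal coordinates z(0) = V^{-1} x(0): (-1)·(-1) + (-2)·(-3) = 7; 3·(-1) + 5·(-3) = -18; so z(0) = [7, -18]^T.
x_2(t) = Σ_i (v_i)_2 · z_i(0) · e^{λ_i t} (row 2 of V times the modal terms).
x_2(2.0) = (-3)·7·e^{-5·2.0} + (-1)·(-18)·e^{-4·2.0} = (-21)·0.000045 + 18·0.000335 = 0.0051.

0.0051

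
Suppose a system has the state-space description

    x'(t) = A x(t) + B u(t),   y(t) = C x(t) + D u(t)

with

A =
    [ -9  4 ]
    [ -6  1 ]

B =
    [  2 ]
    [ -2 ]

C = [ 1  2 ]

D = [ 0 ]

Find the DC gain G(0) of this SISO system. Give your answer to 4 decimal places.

-4.6667

G(0) = C(-A)^{-1}B + D = -C A^{-1} B + D.
det A = 15, so A^{-1} = (1/15)·adj(A) = [[1/15, -4/15], [2/5, -3/5]]
A^{-1} B = [2/3, 2]^T
C A^{-1} B = 14/3
G(0) = D - C A^{-1} B = 0 - (14/3) = -14/3 ≈ -4.6667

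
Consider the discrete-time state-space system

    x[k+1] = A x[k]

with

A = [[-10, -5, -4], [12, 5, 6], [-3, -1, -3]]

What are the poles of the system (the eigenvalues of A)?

-4, -3, -1

det(zI - A) = z^3 - (tr A)z^2 + (M11 + M22 + M33)z - det A, where Mii is the 2×2 principal minor of A obtained by deleting row i and column i.
tr A = (-10) + 5 + (-3) = -8; M11 = 5·(-3) - 6·(-1) = -15 - (-6) = -9; M22 = (-10)·(-3) - (-4)·(-3) = 30 - 12 = 18; M33 = (-10)·5 - (-5)·12 = -50 - (-60) = 10; sum of minors = 19.
det A = (-10)·(5·(-3) - 6·(-1)) - (-5)·(12·(-3) - 6·(-3)) + (-4)·(12·(-1) - 5·(-3)) = (-10)·(-9) - (-5)·(-18) + (-4)·3 = -12.
So p(z) = det(zI - A) = z^3 + 8z^2 + 19z + 12.
Rational-root test: any integer root divides 12. Testing small divisors, z = -1 works: p(-1) = -1 + 8 + (-19) + 12 = 0, so (z + 1) is a factor.
Dividing, p(z) = (z + 1)(z^2 + 7z + 12).
Factor z^2 + 7z + 12: two numbers with sum -7 and product 12 are -3 and -4, so z^2 + 7z + 12 = (z + 3)(z + 4).
Hence p(z) = (z + 1) (z + 3) (z + 4), with roots -4, -3, -1.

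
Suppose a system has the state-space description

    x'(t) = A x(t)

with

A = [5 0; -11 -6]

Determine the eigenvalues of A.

det(sI - A) = s^2 - (tr A)s + det A, with tr A = 5 + (-6) = -1 and det A = 5·(-6) - 0·(-11) = -30 - 0 = -30.
So p(s) = det(sI - A) = s^2 + s - 30.
Factor s^2 + s - 30: two numbers with sum -1 and product -30 are 5 and -6, so s^2 + s - 30 = (s - 5)(s + 6).
Hence p(s) = (s - 5) (s + 6), with roots -6, 5.
At least one eigenvalue has non-negative real part, so the system is not asymptotically stable.

-6, 5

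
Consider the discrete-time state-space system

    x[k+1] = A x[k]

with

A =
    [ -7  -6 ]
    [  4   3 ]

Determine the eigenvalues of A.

-3, -1

det(zI - A) = z^2 - (tr A)z + det A, with tr A = (-7) + 3 = -4 and det A = (-7)·3 - (-6)·4 = -21 - (-24) = 3.
So p(z) = det(zI - A) = z^2 + 4z + 3.
Factor z^2 + 4z + 3: two numbers with sum -4 and product 3 are -1 and -3, so z^2 + 4z + 3 = (z + 1)(z + 3).
Hence p(z) = (z + 1) (z + 3), with roots -3, -1.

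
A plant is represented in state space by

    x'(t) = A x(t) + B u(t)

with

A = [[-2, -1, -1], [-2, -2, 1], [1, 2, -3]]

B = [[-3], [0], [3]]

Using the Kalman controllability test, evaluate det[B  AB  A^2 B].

-486

AB = [[3], [9], [-12]]
A^2B = [[-3], [-36], [57]]
Controllability matrix C = [B  AB  A^2B] = [[-3, 3, -3], [0, 9, -36], [3, -12, 57]]
Expanding along the first row, det(C) = (-3)·(9·57 - (-36)·(-12)) - 3·(0·57 - (-36)·3) + (-3)·(0·(-12) - 9·3) = (-3)·81 - 3·108 + (-3)·(-27) = -486
Since det(C) ≠ 0, rank(C) = 3 and the system is completely controllable.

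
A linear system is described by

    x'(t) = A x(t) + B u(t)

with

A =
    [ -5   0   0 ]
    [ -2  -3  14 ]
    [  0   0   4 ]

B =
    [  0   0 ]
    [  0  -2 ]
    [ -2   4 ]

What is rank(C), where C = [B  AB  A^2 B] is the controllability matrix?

AB = [[0, 0], [-28, 62], [-8, 16]]
A^2B = [[0, 0], [-28, 38], [-32, 64]]
Controllability matrix C = [B  AB  A^2B] = [[0, 0, 0, 0, 0, 0], [0, -2, -28, 62, -28, 38], [-2, 4, -8, 16, -32, 64]]
Row 1 of C is identically zero, so rank(C) ≤ 2.
The 2×2 minor from rows 2, 3, columns 1, 2 is 0·4 - (-2)·(-2) = 0 - 4 = -4 ≠ 0, so rank(C) = 2.
rank(C) = 2 < n = 3, so the pair (A, B) is not completely controllable.

2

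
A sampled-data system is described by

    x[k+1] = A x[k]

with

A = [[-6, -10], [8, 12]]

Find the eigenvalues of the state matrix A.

2, 4

det(zI - A) = z^2 - (tr A)z + det A, with tr A = (-6) + 12 = 6 and det A = (-6)·12 - (-10)·8 = -72 - (-80) = 8.
So p(z) = det(zI - A) = z^2 - 6z + 8.
Factor z^2 - 6z + 8: two numbers with sum 6 and product 8 are 4 and 2, so z^2 - 6z + 8 = (z - 4)(z - 2).
Hence p(z) = (z - 4) (z - 2), with roots 2, 4.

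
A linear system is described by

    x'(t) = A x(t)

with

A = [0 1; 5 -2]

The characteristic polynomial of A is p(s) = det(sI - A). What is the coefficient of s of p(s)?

2

For a 2×2 matrix, det(sI - A) = s^2 - (tr A)s + det A.
tr A = -2, det A = -5.
So p(s) = s^2 + 2s - 5.
The coefficient of s is 2.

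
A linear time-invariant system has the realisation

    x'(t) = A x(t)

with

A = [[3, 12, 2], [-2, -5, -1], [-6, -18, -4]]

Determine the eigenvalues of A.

-3, -2, -1

det(sI - A) = s^3 - (tr A)s^2 + (M11 + M22 + M33)s - det A, where Mii is the 2×2 principal minor of A obtained by deleting row i and column i.
tr A = 3 + (-5) + (-4) = -6; M11 = (-5)·(-4) - (-1)·(-18) = 20 - 18 = 2; M22 = 3·(-4) - 2·(-6) = -12 - (-12) = 0; M33 = 3·(-5) - 12·(-2) = -15 - (-24) = 9; sum of minors = 11.
det A = 3·((-5)·(-4) - (-1)·(-18)) - 12·((-2)·(-4) - (-1)·(-6)) + 2·((-2)·(-18) - (-5)·(-6)) = 3·2 - 12·2 + 2·6 = -6.
So p(s) = det(sI - A) = s^3 + 6s^2 + 11s + 6.
Rational-root test: any integer root divides 6. Testing small divisors, s = -1 works: p(-1) = -1 + 6 + (-11) + 6 = 0, so (s + 1) is a factor.
Dividing, p(s) = (s + 1)(s^2 + 5s + 6).
Factor s^2 + 5s + 6: two numbers with sum -5 and product 6 are -2 and -3, so s^2 + 5s + 6 = (s + 2)(s + 3).
Hence p(s) = (s + 1) (s + 2) (s + 3), with roots -3, -2, -1.
All eigenvalues have negative real part, so the system is asymptotically stable.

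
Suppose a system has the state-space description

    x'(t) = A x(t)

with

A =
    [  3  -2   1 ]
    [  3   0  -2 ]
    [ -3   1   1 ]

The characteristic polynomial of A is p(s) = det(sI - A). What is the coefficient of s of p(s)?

Expand det(sI - A) for the 3×3 matrix.
p(s) = s^3 - 4s^2 + 14s - 3.
(Check: constant term = det(-A) = (-1)^3 det A = -3; coefficient of s^2 = -tr A = -4.)
The coefficient of s is 14.

14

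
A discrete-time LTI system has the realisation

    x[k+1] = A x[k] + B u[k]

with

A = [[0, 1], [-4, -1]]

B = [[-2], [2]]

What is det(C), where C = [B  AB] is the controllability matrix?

-16

AB = [[2], [6]]
Controllability matrix C = [B  AB] = [[-2, 2], [2, 6]]
det(C) = (-2)·6 - 2·2 = -12 - 4 = -16
Since det(C) ≠ 0, rank(C) = 2 and the system is completely controllable.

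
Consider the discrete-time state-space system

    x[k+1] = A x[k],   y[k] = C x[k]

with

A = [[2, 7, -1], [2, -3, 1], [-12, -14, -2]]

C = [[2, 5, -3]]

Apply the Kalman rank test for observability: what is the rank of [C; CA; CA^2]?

CA = [[50, 41, 9]]
CA^2 = [[74, 101, -27]]
Observability matrix O = [C; CA; CA^2] = [[2, 5, -3], [50, 41, 9], [74, 101, -27]]
The columns c1, c2, c3 of O are linearly dependent: -c1 + c2 + c3 = 0 (check each entry), so rank(O) ≤ 2.
The 2×2 minor from rows 1, 2, columns 1, 2 is 2·41 - 5·50 = 82 - 250 = -168 ≠ 0, so rank(O) = 2.
rank(O) = 2 < n = 3, so the pair (A, C) is not completely observable.

2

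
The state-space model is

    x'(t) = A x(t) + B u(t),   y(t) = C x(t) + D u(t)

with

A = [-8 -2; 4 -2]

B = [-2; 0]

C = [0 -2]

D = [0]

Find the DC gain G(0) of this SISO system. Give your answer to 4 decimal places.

0.6667

G(0) = C(-A)^{-1}B + D = -C A^{-1} B + D.
det A = 24, so A^{-1} = (1/24)·adj(A) = [[-1/12, 1/12], [-1/6, -1/3]]
A^{-1} B = [1/6, 1/3]^T
C A^{-1} B = -2/3
G(0) = D - C A^{-1} B = 0 - (-2/3) = 2/3 ≈ 0.6667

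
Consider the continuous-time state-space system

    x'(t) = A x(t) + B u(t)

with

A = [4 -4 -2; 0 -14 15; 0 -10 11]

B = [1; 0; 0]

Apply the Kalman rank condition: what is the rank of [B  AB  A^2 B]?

AB = [[4], [0], [0]]
A^2B = [[16], [0], [0]]
Controllability matrix C = [B  AB  A^2B] = [[1, 4, 16], [0, 0, 0], [0, 0, 0]]
Every column of C is a scalar multiple of column 1 = [1, 0, 0] (multipliers 1, 4, 16), so the columns span a one-dimensional space.
C ≠ 0, hence rank(C) = 1.
rank(C) = 1 < n = 3, so the pair (A, B) is not completely controllable.

1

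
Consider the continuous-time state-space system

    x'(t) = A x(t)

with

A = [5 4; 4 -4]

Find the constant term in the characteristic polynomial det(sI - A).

For a 2×2 matrix, det(sI - A) = s^2 - (tr A)s + det A.
tr A = 1, det A = -36.
So p(s) = s^2 - s - 36.
The constant term is -36.

-36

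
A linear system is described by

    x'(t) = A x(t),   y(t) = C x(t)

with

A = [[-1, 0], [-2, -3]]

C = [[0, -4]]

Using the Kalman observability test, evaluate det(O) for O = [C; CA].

CA = [[8, 12]]
Observability matrix O = [C; CA] = [[0, -4], [8, 12]]
det(O) = 0·12 - (-4)·8 = 0 - (-32) = 32
Since det(O) ≠ 0, rank(O) = 2 and the system is completely observable.

32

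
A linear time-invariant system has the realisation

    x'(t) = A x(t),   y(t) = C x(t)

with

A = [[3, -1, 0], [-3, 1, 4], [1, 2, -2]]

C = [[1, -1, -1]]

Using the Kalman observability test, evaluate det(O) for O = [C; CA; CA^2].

-23

CA = [[5, -4, -2]]
CA^2 = [[25, -13, -12]]
Observability matrix O = [C; CA; CA^2] = [[1, -1, -1], [5, -4, -2], [25, -13, -12]]
Expanding along the first row, det(O) = 1·((-4)·(-12) - (-2)·(-13)) - (-1)·(5·(-12) - (-2)·25) + (-1)·(5·(-13) - (-4)·25) = 1·22 - (-1)·(-10) + (-1)·35 = -23
Since det(O) ≠ 0, rank(O) = 3 and the system is completely observable.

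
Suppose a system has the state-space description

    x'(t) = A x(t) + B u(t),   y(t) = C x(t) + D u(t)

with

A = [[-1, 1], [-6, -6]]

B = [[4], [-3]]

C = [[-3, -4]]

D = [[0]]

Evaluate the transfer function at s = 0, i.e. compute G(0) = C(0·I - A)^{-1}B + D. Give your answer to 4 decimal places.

3.7500

G(0) = C(-A)^{-1}B + D = -C A^{-1} B + D.
det A = 12, so A^{-1} = (1/12)·adj(A) = [[-1/2, -1/12], [1/2, -1/12]]
A^{-1} B = [-7/4, 9/4]^T
C A^{-1} B = -15/4
G(0) = D - C A^{-1} B = 0 - (-15/4) = 15/4 ≈ 3.7500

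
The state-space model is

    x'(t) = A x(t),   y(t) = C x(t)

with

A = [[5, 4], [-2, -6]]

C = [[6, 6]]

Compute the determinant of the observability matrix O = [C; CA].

-180

CA = [[18, -12]]
Observability matrix O = [C; CA] = [[6, 6], [18, -12]]
det(O) = 6·(-12) - 6·18 = -72 - 108 = -180
Since det(O) ≠ 0, rank(O) = 2 and the system is completely observable.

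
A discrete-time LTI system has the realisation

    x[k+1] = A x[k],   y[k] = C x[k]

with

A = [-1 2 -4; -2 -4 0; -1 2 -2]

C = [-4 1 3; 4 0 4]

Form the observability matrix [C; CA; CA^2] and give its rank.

CA = [[-1, -6, 10], [-8, 16, -24]]
CA^2 = [[3, 42, -16], [0, -128, 80]]
Observability matrix O = [C; CA; CA^2] = [[-4, 1, 3], [4, 0, 4], [-1, -6, 10], [-8, 16, -24], [3, 42, -16], [0, -128, 80]]
Take the 3×3 submatrix of O formed by rows 1, 2, 3: [[-4, 1, 3], [4, 0, 4], [-1, -6, 10]]. Its determinant is (-4)·(0·10 - 4·(-6)) - 1·(4·10 - 4·(-1)) + 3·(4·(-6) - 0·(-1)) = (-4)·24 - 1·44 + 3·(-24) = -212 ≠ 0.
So rank(O) ≥ 3; since O has 3 columns, rank(O) = 3.
rank(O) = 3 = n, so the pair (A, C) is completely observable.

3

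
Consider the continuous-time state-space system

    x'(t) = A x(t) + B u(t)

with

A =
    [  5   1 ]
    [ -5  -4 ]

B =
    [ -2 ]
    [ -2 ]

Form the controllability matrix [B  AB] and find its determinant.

-60

AB = [[-12], [18]]
Controllability matrix C = [B  AB] = [[-2, -12], [-2, 18]]
det(C) = (-2)·18 - (-12)·(-2) = -36 - 24 = -60
Since det(C) ≠ 0, rank(C) = 2 and the system is completely controllable.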